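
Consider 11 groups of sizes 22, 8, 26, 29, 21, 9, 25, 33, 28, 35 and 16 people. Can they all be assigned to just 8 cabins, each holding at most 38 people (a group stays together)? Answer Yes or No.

A valid assignment using 8 cabins:
  cabin 1: 35 = 35
  cabin 2: 33 = 33
  cabin 3: 29 + 9 = 38
  cabin 4: 28 + 8 = 36
  cabin 5: 26 = 26
  cabin 6: 25 = 25
  cabin 7: 22 + 16 = 38
  cabin 8: 21 = 21
Every load is within 38 people, so 8 cabins suffice.

Yes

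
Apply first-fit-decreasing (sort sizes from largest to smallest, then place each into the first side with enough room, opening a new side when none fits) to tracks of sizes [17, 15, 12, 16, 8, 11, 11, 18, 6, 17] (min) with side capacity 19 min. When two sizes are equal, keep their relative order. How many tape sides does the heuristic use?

8

Sorted descending: 18, 17, 17, 16, 15, 12, 11, 11, 8, 6.
  18 → side 1 (new)  [load 18/19]
  17 → side 2 (new)  [load 17/19]
  17 → side 3 (new)  [load 17/19]
  16 → side 4 (new)  [load 16/19]
  15 → side 5 (new)  [load 15/19]
  12 → side 6 (new)  [load 12/19]
  11 → side 7 (new)  [load 11/19]
  11 → side 8 (new)  [load 11/19]
  8 → side 7  [load 19/19]
  6 → side 6  [load 18/19]
8 tape sides opened.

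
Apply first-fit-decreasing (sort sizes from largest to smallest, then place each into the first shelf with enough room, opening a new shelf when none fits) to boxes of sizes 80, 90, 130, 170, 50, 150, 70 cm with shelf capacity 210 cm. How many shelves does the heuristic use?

4

Sorted descending: 170, 150, 130, 90, 80, 70, 50.
  170 → shelf 1 (new)  [load 170/210]
  150 → shelf 2 (new)  [load 150/210]
  130 → shelf 3 (new)  [load 130/210]
  90 → shelf 4 (new)  [load 90/210]
  80 → shelf 3  [load 210/210]
  70 → shelf 4  [load 160/210]
  50 → shelf 2  [load 200/210]
4 shelves opened.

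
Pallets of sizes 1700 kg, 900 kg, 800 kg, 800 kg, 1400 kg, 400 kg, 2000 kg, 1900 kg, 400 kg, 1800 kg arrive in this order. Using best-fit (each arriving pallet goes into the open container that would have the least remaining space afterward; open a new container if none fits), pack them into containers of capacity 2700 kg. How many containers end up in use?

6

  1700 → container 1 (new)  [load 1700/2700]
  900 → container 1  [load 2600/2700]
  800 → container 2 (new)  [load 800/2700]
  800 → container 2  [load 1600/2700]
  1400 → container 3 (new)  [load 1400/2700]
  400 → container 2  [load 2000/2700]
  2000 → container 4 (new)  [load 2000/2700]
  1900 → container 5 (new)  [load 1900/2700]
  400 → container 2  [load 2400/2700]
  1800 → container 6 (new)  [load 1800/2700]
6 containers opened.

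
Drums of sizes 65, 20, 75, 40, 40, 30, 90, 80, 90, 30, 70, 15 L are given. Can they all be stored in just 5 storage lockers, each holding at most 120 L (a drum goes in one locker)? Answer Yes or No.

No

Total = 645 L; ⌈645/120⌉ = 6.
At least 6 storage lockers are required, but only 5 are allowed.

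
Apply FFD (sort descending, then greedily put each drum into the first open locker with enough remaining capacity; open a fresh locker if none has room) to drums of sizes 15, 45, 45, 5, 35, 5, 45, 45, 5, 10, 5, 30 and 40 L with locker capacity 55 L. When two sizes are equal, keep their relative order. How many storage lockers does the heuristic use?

Sorted descending: 45, 45, 45, 45, 40, 35, 30, 15, 10, 5, 5, 5, 5.
  45 → locker 1 (new)  [load 45/55]
  45 → locker 2 (new)  [load 45/55]
  45 → locker 3 (new)  [load 45/55]
  45 → locker 4 (new)  [load 45/55]
  40 → locker 5 (new)  [load 40/55]
  35 → locker 6 (new)  [load 35/55]
  30 → locker 7 (new)  [load 30/55]
  15 → locker 5  [load 55/55]
  10 → locker 1  [load 55/55]
  5 → locker 2  [load 50/55]
  5 → locker 2  [load 55/55]
  5 → locker 3  [load 50/55]
  5 → locker 3  [load 55/55]
7 storage lockers opened.

7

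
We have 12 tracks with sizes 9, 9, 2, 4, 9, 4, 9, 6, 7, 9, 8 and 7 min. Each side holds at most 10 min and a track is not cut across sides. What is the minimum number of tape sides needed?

10

Total = 9 + 9 + 9 + 9 + 9 + 8 + 7 + 7 + 6 + 4 + 4 + 2 = 83 min.
Lower bound: ⌈83/10⌉ = 9 tape sides.
A packing using 10 tape sides:
  side 1: 9 = 9
  side 2: 9 = 9
  side 3: 9 = 9
  side 4: 9 = 9
  side 5: 9 = 9
  side 6: 8 + 2 = 10
  side 7: 7 = 7
  side 8: 7 = 7
  side 9: 6 + 4 = 10
  side 10: 4 = 4
No arrangement into 9 tape sides stays within capacity, so 10 is optimal.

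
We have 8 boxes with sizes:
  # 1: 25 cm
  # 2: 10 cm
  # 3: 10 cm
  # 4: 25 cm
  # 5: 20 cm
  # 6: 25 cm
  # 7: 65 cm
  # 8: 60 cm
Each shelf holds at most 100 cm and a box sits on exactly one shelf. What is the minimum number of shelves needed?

3

Total = 65 + 60 + 25 + 25 + 25 + 20 + 10 + 10 = 240 cm.
Lower bound: ⌈240/100⌉ = 3 shelves.
A packing using 3 shelves:
  shelf 1: 65 + 25 + 10 = 100
  shelf 2: 60 + 25 + 10 = 95
  shelf 3: 25 + 20 = 45
This matches the lower bound, so 3 is optimal.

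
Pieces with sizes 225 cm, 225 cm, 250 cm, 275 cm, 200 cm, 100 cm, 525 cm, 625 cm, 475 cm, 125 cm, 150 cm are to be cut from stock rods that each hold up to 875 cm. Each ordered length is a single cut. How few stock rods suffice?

4

Total = 625 + 525 + 475 + 275 + 250 + 225 + 225 + 200 + 150 + 125 + 100 = 3175 cm.
Lower bound: ⌈3175/875⌉ = 4 stock rods.
A packing using 4 stock rods:
  stock rod 1: 625 + 250 = 875
  stock rod 2: 525 + 275 = 800
  stock rod 3: 475 + 225 + 150 = 850
  stock rod 4: 225 + 200 + 125 + 100 = 650
This matches the lower bound, so 4 is optimal.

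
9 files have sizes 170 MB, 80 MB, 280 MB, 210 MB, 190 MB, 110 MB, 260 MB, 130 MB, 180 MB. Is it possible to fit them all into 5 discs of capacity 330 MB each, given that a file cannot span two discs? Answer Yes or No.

No

Total = 1610 MB; ⌈1610/330⌉ = 5.
6 files each exceed half the capacity and cannot share a disc, forcing at least 6 discs.
At least 6 discs are required, but only 5 are allowed.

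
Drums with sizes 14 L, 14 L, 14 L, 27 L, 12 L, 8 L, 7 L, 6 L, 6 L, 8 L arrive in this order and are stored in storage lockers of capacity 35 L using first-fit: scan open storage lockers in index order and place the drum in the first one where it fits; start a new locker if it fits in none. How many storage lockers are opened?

  14 → locker 1 (new)  [load 14/35]
  14 → locker 1  [load 28/35]
  14 → locker 2 (new)  [load 14/35]
  27 → locker 3 (new)  [load 27/35]
  12 → locker 2  [load 26/35]
  8 → locker 2  [load 34/35]
  7 → locker 1  [load 35/35]
  6 → locker 3  [load 33/35]
  6 → locker 4 (new)  [load 6/35]
  8 → locker 4  [load 14/35]
4 storage lockers opened.

4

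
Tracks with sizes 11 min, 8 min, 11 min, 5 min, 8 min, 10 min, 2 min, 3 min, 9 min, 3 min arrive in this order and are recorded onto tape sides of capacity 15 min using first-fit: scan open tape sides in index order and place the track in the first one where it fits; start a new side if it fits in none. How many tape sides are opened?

6

  11 → side 1 (new)  [load 11/15]
  8 → side 2 (new)  [load 8/15]
  11 → side 3 (new)  [load 11/15]
  5 → side 2  [load 13/15]
  8 → side 4 (new)  [load 8/15]
  10 → side 5 (new)  [load 10/15]
  2 → side 1  [load 13/15]
  3 → side 3  [load 14/15]
  9 → side 6 (new)  [load 9/15]
  3 → side 4  [load 11/15]
6 tape sides opened.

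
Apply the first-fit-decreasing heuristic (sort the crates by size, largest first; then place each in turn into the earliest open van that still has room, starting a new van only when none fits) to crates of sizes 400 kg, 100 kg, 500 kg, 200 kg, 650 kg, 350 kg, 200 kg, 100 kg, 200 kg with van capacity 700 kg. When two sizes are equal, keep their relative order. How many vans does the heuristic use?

4

Sorted descending: 650, 500, 400, 350, 200, 200, 200, 100, 100.
  650 → van 1 (new)  [load 650/700]
  500 → van 2 (new)  [load 500/700]
  400 → van 3 (new)  [load 400/700]
  350 → van 4 (new)  [load 350/700]
  200 → van 2  [load 700/700]
  200 → van 3  [load 600/700]
  200 → van 4  [load 550/700]
  100 → van 3  [load 700/700]
  100 → van 4  [load 650/700]
4 vans opened.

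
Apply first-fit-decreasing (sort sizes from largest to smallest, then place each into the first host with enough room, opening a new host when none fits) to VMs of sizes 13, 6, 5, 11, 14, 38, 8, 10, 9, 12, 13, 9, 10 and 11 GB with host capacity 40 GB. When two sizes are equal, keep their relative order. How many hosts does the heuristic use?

Sorted descending: 38, 14, 13, 13, 12, 11, 11, 10, 10, 9, 9, 8, 6, 5.
  38 → host 1 (new)  [load 38/40]
  14 → host 2 (new)  [load 14/40]
  13 → host 2  [load 27/40]
  13 → host 2  [load 40/40]
  12 → host 3 (new)  [load 12/40]
  11 → host 3  [load 23/40]
  11 → host 3  [load 34/40]
  10 → host 4 (new)  [load 10/40]
  10 → host 4  [load 20/40]
  9 → host 4  [load 29/40]
  9 → host 4  [load 38/40]
  8 → host 5 (new)  [load 8/40]
  6 → host 3  [load 40/40]
  5 → host 5  [load 13/40]
5 hosts opened.

5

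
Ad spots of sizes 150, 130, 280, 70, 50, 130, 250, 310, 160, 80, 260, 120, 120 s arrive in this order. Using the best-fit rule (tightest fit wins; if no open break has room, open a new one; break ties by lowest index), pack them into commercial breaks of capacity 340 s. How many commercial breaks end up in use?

7

  150 → break 1 (new)  [load 150/340]
  130 → break 1  [load 280/340]
  280 → break 2 (new)  [load 280/340]
  70 → break 3 (new)  [load 70/340]
  50 → break 1  [load 330/340]
  130 → break 3  [load 200/340]
  250 → break 4 (new)  [load 250/340]
  310 → break 5 (new)  [load 310/340]
  160 → break 6 (new)  [load 160/340]
  80 → break 4  [load 330/340]
  260 → break 7 (new)  [load 260/340]
  120 → break 3  [load 320/340]
  120 → break 6  [load 280/340]
7 commercial breaks opened.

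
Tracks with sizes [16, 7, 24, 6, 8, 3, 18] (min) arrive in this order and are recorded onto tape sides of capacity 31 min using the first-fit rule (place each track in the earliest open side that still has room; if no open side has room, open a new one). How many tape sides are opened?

3

  16 → side 1 (new)  [load 16/31]
  7 → side 1  [load 23/31]
  24 → side 2 (new)  [load 24/31]
  6 → side 1  [load 29/31]
  8 → side 3 (new)  [load 8/31]
  3 → side 2  [load 27/31]
  18 → side 3  [load 26/31]
3 tape sides opened.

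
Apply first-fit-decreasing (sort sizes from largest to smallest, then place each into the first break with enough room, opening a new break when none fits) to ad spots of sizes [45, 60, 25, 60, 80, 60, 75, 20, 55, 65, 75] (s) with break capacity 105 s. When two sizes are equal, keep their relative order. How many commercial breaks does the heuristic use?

Sorted descending: 80, 75, 75, 65, 60, 60, 60, 55, 45, 25, 20.
  80 → break 1 (new)  [load 80/105]
  75 → break 2 (new)  [load 75/105]
  75 → break 3 (new)  [load 75/105]
  65 → break 4 (new)  [load 65/105]
  60 → break 5 (new)  [load 60/105]
  60 → break 6 (new)  [load 60/105]
  60 → break 7 (new)  [load 60/105]
  55 → break 8 (new)  [load 55/105]
  45 → break 5  [load 105/105]
  25 → break 1  [load 105/105]
  20 → break 2  [load 95/105]
8 commercial breaks opened.

8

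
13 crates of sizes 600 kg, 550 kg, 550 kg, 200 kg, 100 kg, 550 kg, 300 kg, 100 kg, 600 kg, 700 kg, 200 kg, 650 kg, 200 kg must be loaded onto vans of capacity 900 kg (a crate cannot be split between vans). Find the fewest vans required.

7

Total = 700 + 650 + 600 + 600 + 550 + 550 + 550 + 300 + 200 + 200 + 200 + 100 + 100 = 5300 kg.
Lower bound: ⌈5300/900⌉ = 6 vans.
Also, 7 crates each exceed 450 kg, and no two of those can share a van, so at least 7 vans are needed.
A packing using 7 vans:
  van 1: 700 + 200 = 900
  van 2: 650 + 200 = 850
  van 3: 600 + 300 = 900
  van 4: 600 + 200 + 100 = 900
  van 5: 550 + 100 = 650
  van 6: 550 = 550
  van 7: 550 = 550
This matches the lower bound, so 7 is optimal.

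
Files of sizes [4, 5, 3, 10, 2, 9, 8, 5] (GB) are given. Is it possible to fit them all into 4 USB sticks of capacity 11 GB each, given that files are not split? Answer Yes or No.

No

Total = 46 GB; ⌈46/11⌉ = 5.
At least 5 USB sticks are required, but only 4 are allowed.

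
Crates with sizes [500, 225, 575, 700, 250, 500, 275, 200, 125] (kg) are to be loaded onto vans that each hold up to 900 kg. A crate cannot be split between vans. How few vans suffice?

Total = 700 + 575 + 500 + 500 + 275 + 250 + 225 + 200 + 125 = 3350 kg.
Lower bound: ⌈3350/900⌉ = 4 vans.
A packing using 4 vans:
  van 1: 700 + 200 = 900
  van 2: 575 + 275 = 850
  van 3: 500 + 250 + 125 = 875
  van 4: 500 + 225 = 725
This matches the lower bound, so 4 is optimal.

4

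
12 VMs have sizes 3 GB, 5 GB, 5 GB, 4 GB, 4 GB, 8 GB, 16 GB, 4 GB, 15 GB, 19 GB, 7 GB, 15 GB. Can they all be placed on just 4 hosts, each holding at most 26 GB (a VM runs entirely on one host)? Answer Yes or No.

No

Total = 105 GB; ⌈105/26⌉ = 5.
At least 5 hosts are required, but only 4 are allowed.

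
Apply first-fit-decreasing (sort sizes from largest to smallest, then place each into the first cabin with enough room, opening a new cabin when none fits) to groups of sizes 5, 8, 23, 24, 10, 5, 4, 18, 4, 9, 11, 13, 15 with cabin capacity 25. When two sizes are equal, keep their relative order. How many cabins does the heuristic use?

7

Sorted descending: 24, 23, 18, 15, 13, 11, 10, 9, 8, 5, 5, 4, 4.
  24 → cabin 1 (new)  [load 24/25]
  23 → cabin 2 (new)  [load 23/25]
  18 → cabin 3 (new)  [load 18/25]
  15 → cabin 4 (new)  [load 15/25]
  13 → cabin 5 (new)  [load 13/25]
  11 → cabin 5  [load 24/25]
  10 → cabin 4  [load 25/25]
  9 → cabin 6 (new)  [load 9/25]
  8 → cabin 6  [load 17/25]
  5 → cabin 3  [load 23/25]
  5 → cabin 6  [load 22/25]
  4 → cabin 7 (new)  [load 4/25]
  4 → cabin 7  [load 8/25]
7 cabins opened.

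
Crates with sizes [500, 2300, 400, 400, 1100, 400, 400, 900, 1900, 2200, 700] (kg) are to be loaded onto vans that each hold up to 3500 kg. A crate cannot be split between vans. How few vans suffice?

Total = 2300 + 2200 + 1900 + 1100 + 900 + 700 + 500 + 400 + 400 + 400 + 400 = 11200 kg.
Lower bound: ⌈11200/3500⌉ = 4 vans.
A packing using 4 vans:
  van 1: 2300 + 1100 = 3400
  van 2: 2200 + 900 + 400 = 3500
  van 3: 1900 + 700 + 500 + 400 = 3500
  van 4: 400 + 400 = 800
This matches the lower bound, so 4 is optimal.

4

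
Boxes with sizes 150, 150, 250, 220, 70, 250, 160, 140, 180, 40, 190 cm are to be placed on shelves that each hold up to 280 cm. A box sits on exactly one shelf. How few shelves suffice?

Total = 250 + 250 + 220 + 190 + 180 + 160 + 150 + 150 + 140 + 70 + 40 = 1800 cm.
Lower bound: ⌈1800/280⌉ = 7 shelves.
Also, 8 boxes each exceed 140 cm, and no two of those can share a shelf, so at least 8 shelves are needed.
A packing using 9 shelves:
  shelf 1: 250 = 250
  shelf 2: 250 = 250
  shelf 3: 220 + 40 = 260
  shelf 4: 190 + 70 = 260
  shelf 5: 180 = 180
  shelf 6: 160 = 160
  shelf 7: 150 = 150
  shelf 8: 150 = 150
  shelf 9: 140 = 140
No arrangement into 8 shelves stays within capacity, so 9 is optimal.

9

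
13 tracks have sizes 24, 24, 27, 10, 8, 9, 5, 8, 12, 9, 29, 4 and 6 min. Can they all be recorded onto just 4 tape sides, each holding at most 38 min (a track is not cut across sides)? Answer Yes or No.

Total = 175 min; ⌈175/38⌉ = 5.
At least 5 tape sides are required, but only 4 are allowed.

No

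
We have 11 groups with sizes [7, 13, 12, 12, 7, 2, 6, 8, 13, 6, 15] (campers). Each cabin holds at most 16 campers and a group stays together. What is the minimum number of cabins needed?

Total = 15 + 13 + 13 + 12 + 12 + 8 + 7 + 7 + 6 + 6 + 2 = 101 campers.
Lower bound: ⌈101/16⌉ = 7 cabins.
A packing using 8 cabins:
  cabin 1: 15 = 15
  cabin 2: 13 + 2 = 15
  cabin 3: 13 = 13
  cabin 4: 12 = 12
  cabin 5: 12 = 12
  cabin 6: 8 + 7 = 15
  cabin 7: 7 + 6 = 13
  cabin 8: 6 = 6
No arrangement into 7 cabins stays within capacity, so 8 is optimal.

8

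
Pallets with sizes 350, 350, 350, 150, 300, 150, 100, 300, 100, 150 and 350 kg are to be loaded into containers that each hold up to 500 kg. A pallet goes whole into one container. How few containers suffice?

Total = 350 + 350 + 350 + 350 + 300 + 300 + 150 + 150 + 150 + 100 + 100 = 2650 kg.
Lower bound: ⌈2650/500⌉ = 6 containers.
A packing using 6 containers:
  container 1: 350 + 150 = 500
  container 2: 350 + 150 = 500
  container 3: 350 + 150 = 500
  container 4: 350 + 100 = 450
  container 5: 300 + 100 = 400
  container 6: 300 = 300
This matches the lower bound, so 6 is optimal.

6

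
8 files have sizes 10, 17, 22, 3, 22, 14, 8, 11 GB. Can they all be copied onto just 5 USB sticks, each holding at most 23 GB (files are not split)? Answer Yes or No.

A valid assignment using 5 USB sticks:
  USB stick 1: 22 = 22
  USB stick 2: 22 = 22
  USB stick 3: 17 + 3 = 20
  USB stick 4: 14 + 8 = 22
  USB stick 5: 11 + 10 = 21
Every load is within 23 GB, so 5 USB sticks suffice.

Yes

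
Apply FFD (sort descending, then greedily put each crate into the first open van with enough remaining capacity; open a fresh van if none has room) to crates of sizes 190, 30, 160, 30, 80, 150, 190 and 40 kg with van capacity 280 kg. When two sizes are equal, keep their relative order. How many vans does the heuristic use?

Sorted descending: 190, 190, 160, 150, 80, 40, 30, 30.
  190 → van 1 (new)  [load 190/280]
  190 → van 2 (new)  [load 190/280]
  160 → van 3 (new)  [load 160/280]
  150 → van 4 (new)  [load 150/280]
  80 → van 1  [load 270/280]
  40 → van 2  [load 230/280]
  30 → van 2  [load 260/280]
  30 → van 3  [load 190/280]
4 vans opened.

4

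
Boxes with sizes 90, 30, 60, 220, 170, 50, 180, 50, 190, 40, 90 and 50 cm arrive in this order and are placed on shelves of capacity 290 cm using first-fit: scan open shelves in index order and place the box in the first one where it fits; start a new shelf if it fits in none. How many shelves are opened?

5

  90 → shelf 1 (new)  [load 90/290]
  30 → shelf 1  [load 120/290]
  60 → shelf 1  [load 180/290]
  220 → shelf 2 (new)  [load 220/290]
  170 → shelf 3 (new)  [load 170/290]
  50 → shelf 1  [load 230/290]
  180 → shelf 4 (new)  [load 180/290]
  50 → shelf 1  [load 280/290]
  190 → shelf 5 (new)  [load 190/290]
  40 → shelf 2  [load 260/290]
  90 → shelf 3  [load 260/290]
  50 → shelf 4  [load 230/290]
5 shelves opened.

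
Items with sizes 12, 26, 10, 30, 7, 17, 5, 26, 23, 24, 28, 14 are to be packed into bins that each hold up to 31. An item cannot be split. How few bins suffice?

Total = 30 + 28 + 26 + 26 + 24 + 23 + 17 + 14 + 12 + 10 + 7 + 5 = 222.
Lower bound: ⌈222/31⌉ = 8 bins.
A packing using 8 bins:
  bin 1: 30 = 30
  bin 2: 28 = 28
  bin 3: 26 + 5 = 31
  bin 4: 26 = 26
  bin 5: 24 + 7 = 31
  bin 6: 23 = 23
  bin 7: 17 + 14 = 31
  bin 8: 12 + 10 = 22
This matches the lower bound, so 8 is optimal.

8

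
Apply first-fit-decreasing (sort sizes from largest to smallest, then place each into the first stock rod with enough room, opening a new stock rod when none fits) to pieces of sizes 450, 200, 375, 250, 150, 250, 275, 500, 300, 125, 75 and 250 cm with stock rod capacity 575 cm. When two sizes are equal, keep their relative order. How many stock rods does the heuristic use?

6

Sorted descending: 500, 450, 375, 300, 275, 250, 250, 250, 200, 150, 125, 75.
  500 → stock rod 1 (new)  [load 500/575]
  450 → stock rod 2 (new)  [load 450/575]
  375 → stock rod 3 (new)  [load 375/575]
  300 → stock rod 4 (new)  [load 300/575]
  275 → stock rod 4  [load 575/575]
  250 → stock rod 5 (new)  [load 250/575]
  250 → stock rod 5  [load 500/575]
  250 → stock rod 6 (new)  [load 250/575]
  200 → stock rod 3  [load 575/575]
  150 → stock rod 6  [load 400/575]
  125 → stock rod 2  [load 575/575]
  75 → stock rod 1  [load 575/575]
6 stock rods opened.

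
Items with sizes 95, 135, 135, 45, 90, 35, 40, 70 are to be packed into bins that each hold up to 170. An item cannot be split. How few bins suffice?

5

Total = 135 + 135 + 95 + 90 + 70 + 45 + 40 + 35 = 645.
Lower bound: ⌈645/170⌉ = 4 bins.
A packing using 5 bins:
  bin 1: 135 + 35 = 170
  bin 2: 135 = 135
  bin 3: 95 + 70 = 165
  bin 4: 90 + 45 = 135
  bin 5: 40 = 40
No arrangement into 4 bins stays within capacity, so 5 is optimal.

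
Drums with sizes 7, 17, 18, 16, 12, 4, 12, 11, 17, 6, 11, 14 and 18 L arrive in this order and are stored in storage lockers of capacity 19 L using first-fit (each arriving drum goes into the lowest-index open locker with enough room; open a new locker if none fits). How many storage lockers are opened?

  7 → locker 1 (new)  [load 7/19]
  17 → locker 2 (new)  [load 17/19]
  18 → locker 3 (new)  [load 18/19]
  16 → locker 4 (new)  [load 16/19]
  12 → locker 1  [load 19/19]
  4 → locker 5 (new)  [load 4/19]
  12 → locker 5  [load 16/19]
  11 → locker 6 (new)  [load 11/19]
  17 → locker 7 (new)  [load 17/19]
  6 → locker 6  [load 17/19]
  11 → locker 8 (new)  [load 11/19]
  14 → locker 9 (new)  [load 14/19]
  18 → locker 10 (new)  [load 18/19]
10 storage lockers opened.

10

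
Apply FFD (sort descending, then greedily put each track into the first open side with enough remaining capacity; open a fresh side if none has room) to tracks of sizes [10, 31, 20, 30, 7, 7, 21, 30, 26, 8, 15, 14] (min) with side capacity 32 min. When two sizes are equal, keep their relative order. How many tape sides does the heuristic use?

8

Sorted descending: 31, 30, 30, 26, 21, 20, 15, 14, 10, 8, 7, 7.
  31 → side 1 (new)  [load 31/32]
  30 → side 2 (new)  [load 30/32]
  30 → side 3 (new)  [load 30/32]
  26 → side 4 (new)  [load 26/32]
  21 → side 5 (new)  [load 21/32]
  20 → side 6 (new)  [load 20/32]
  15 → side 7 (new)  [load 15/32]
  14 → side 7  [load 29/32]
  10 → side 5  [load 31/32]
  8 → side 6  [load 28/32]
  7 → side 8 (new)  [load 7/32]
  7 → side 8  [load 14/32]
8 tape sides opened.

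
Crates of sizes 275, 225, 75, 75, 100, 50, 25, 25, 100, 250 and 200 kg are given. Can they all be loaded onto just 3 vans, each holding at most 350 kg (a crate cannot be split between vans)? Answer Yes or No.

No

Total = 1400 kg; ⌈1400/350⌉ = 4.
At least 4 vans are required, but only 3 are allowed.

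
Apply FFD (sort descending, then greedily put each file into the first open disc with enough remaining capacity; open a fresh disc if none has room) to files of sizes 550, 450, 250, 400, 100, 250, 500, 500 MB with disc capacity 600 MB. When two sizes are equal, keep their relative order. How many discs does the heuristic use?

Sorted descending: 550, 500, 500, 450, 400, 250, 250, 100.
  550 → disc 1 (new)  [load 550/600]
  500 → disc 2 (new)  [load 500/600]
  500 → disc 3 (new)  [load 500/600]
  450 → disc 4 (new)  [load 450/600]
  400 → disc 5 (new)  [load 400/600]
  250 → disc 6 (new)  [load 250/600]
  250 → disc 6  [load 500/600]
  100 → disc 2  [load 600/600]
6 discs opened.

6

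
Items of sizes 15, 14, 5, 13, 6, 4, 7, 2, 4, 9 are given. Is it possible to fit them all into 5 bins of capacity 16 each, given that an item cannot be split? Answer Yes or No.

Total = 79; ⌈79/16⌉ = 5.
The bound of 5 does not rule out 5, but exhaustive search shows no assignment into 5 bins of capacity 16 exists — the minimum is 6.

No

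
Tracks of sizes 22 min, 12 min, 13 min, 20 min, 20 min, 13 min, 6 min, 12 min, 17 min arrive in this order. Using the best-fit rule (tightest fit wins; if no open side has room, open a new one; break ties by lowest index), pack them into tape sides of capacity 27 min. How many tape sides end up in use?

6

  22 → side 1 (new)  [load 22/27]
  12 → side 2 (new)  [load 12/27]
  13 → side 2  [load 25/27]
  20 → side 3 (new)  [load 20/27]
  20 → side 4 (new)  [load 20/27]
  13 → side 5 (new)  [load 13/27]
  6 → side 3  [load 26/27]
  12 → side 5  [load 25/27]
  17 → side 6 (new)  [load 17/27]
6 tape sides opened.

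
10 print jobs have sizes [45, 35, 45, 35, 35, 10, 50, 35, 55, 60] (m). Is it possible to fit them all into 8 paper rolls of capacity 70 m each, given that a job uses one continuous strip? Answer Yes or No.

A valid assignment using 7 paper rolls:
  roll 1: 60 + 10 = 70
  roll 2: 55 = 55
  roll 3: 50 = 50
  roll 4: 45 = 45
  roll 5: 45 = 45
  roll 6: 35 + 35 = 70
  roll 7: 35 + 35 = 70
That uses only 7 ≤ 8, so 8 paper rolls are enough.

Yes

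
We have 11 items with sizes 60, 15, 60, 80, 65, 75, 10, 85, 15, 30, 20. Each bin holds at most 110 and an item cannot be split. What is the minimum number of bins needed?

Total = 85 + 80 + 75 + 65 + 60 + 60 + 30 + 20 + 15 + 15 + 10 = 515.
Lower bound: ⌈515/110⌉ = 5 bins.
Also, 6 items each exceed 55, and no two of those can share a bin, so at least 6 bins are needed.
A packing using 6 bins:
  bin 1: 85 + 20 = 105
  bin 2: 80 + 30 = 110
  bin 3: 75 + 15 + 15 = 105
  bin 4: 65 + 10 = 75
  bin 5: 60 = 60
  bin 6: 60 = 60
This matches the lower bound, so 6 is optimal.

6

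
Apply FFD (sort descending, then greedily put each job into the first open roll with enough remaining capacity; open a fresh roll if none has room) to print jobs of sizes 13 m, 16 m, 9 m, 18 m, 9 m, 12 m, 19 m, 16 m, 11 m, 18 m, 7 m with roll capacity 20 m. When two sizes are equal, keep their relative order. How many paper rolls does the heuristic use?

Sorted descending: 19, 18, 18, 16, 16, 13, 12, 11, 9, 9, 7.
  19 → roll 1 (new)  [load 19/20]
  18 → roll 2 (new)  [load 18/20]
  18 → roll 3 (new)  [load 18/20]
  16 → roll 4 (new)  [load 16/20]
  16 → roll 5 (new)  [load 16/20]
  13 → roll 6 (new)  [load 13/20]
  12 → roll 7 (new)  [load 12/20]
  11 → roll 8 (new)  [load 11/20]
  9 → roll 8  [load 20/20]
  9 → roll 9 (new)  [load 9/20]
  7 → roll 6  [load 20/20]
9 paper rolls opened.

9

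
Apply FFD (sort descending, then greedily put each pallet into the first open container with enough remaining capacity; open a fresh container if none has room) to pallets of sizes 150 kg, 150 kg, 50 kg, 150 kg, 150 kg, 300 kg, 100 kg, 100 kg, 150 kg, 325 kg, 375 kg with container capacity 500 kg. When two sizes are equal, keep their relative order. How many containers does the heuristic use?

Sorted descending: 375, 325, 300, 150, 150, 150, 150, 150, 100, 100, 50.
  375 → container 1 (new)  [load 375/500]
  325 → container 2 (new)  [load 325/500]
  300 → container 3 (new)  [load 300/500]
  150 → container 2  [load 475/500]
  150 → container 3  [load 450/500]
  150 → container 4 (new)  [load 150/500]
  150 → container 4  [load 300/500]
  150 → container 4  [load 450/500]
  100 → container 1  [load 475/500]
  100 → container 5 (new)  [load 100/500]
  50 → container 3  [load 500/500]
5 containers opened.

5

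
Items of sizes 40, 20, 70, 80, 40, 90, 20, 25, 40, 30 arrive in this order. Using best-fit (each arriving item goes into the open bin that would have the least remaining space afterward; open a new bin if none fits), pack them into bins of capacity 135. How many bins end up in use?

4

  40 → bin 1 (new)  [load 40/135]
  20 → bin 1  [load 60/135]
  70 → bin 1  [load 130/135]
  80 → bin 2 (new)  [load 80/135]
  40 → bin 2  [load 120/135]
  90 → bin 3 (new)  [load 90/135]
  20 → bin 3  [load 110/135]
  25 → bin 3  [load 135/135]
  40 → bin 4 (new)  [load 40/135]
  30 → bin 4  [load 70/135]
4 bins opened.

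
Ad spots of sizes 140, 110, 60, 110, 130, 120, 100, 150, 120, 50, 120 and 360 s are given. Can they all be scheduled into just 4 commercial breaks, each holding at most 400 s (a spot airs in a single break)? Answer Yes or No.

Total = 1570 s; ⌈1570/400⌉ = 4.
The bound of 4 does not rule out 4, but exhaustive search shows no assignment into 4 commercial breaks of capacity 400 s exists — the minimum is 5.

No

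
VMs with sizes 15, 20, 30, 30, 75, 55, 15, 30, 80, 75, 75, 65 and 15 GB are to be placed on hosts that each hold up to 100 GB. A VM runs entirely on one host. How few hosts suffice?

7

Total = 80 + 75 + 75 + 75 + 65 + 55 + 30 + 30 + 30 + 20 + 15 + 15 + 15 = 580 GB.
Lower bound: ⌈580/100⌉ = 6 hosts.
A packing using 7 hosts:
  host 1: 80 + 20 = 100
  host 2: 75 + 15 = 90
  host 3: 75 + 15 = 90
  host 4: 75 + 15 = 90
  host 5: 65 + 30 = 95
  host 6: 55 + 30 = 85
  host 7: 30 = 30
No arrangement into 6 hosts stays within capacity, so 7 is optimal.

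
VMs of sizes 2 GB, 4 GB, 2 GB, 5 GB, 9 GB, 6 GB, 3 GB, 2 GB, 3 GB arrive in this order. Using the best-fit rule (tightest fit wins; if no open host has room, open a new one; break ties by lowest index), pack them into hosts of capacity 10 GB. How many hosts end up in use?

  2 → host 1 (new)  [load 2/10]
  4 → host 1  [load 6/10]
  2 → host 1  [load 8/10]
  5 → host 2 (new)  [load 5/10]
  9 → host 3 (new)  [load 9/10]
  6 → host 4 (new)  [load 6/10]
  3 → host 4  [load 9/10]
  2 → host 1  [load 10/10]
  3 → host 2  [load 8/10]
4 hosts opened.

4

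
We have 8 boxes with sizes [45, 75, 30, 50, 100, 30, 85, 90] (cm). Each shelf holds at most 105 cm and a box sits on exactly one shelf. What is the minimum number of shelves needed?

Total = 100 + 90 + 85 + 75 + 50 + 45 + 30 + 30 = 505 cm.
Lower bound: ⌈505/105⌉ = 5 shelves.
A packing using 6 shelves:
  shelf 1: 100 = 100
  shelf 2: 90 = 90
  shelf 3: 85 = 85
  shelf 4: 75 + 30 = 105
  shelf 5: 50 + 45 = 95
  shelf 6: 30 = 30
No arrangement into 5 shelves stays within capacity, so 6 is optimal.

6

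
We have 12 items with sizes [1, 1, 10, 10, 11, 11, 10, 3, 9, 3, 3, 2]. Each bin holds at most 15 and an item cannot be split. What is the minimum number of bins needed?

6

Total = 11 + 11 + 10 + 10 + 10 + 9 + 3 + 3 + 3 + 2 + 1 + 1 = 74.
Lower bound: ⌈74/15⌉ = 5 bins.
Also, 6 items each exceed 15/2, and no two of those can share a bin, so at least 6 bins are needed.
A packing using 6 bins:
  bin 1: 11 + 3 + 1 = 15
  bin 2: 11 + 3 + 1 = 15
  bin 3: 10 + 3 + 2 = 15
  bin 4: 10 = 10
  bin 5: 10 = 10
  bin 6: 9 = 9
This matches the lower bound, so 6 is optimal.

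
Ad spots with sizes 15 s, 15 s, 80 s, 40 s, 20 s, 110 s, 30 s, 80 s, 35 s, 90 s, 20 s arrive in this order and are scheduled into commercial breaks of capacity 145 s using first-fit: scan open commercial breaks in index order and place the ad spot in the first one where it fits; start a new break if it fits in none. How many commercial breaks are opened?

  15 → break 1 (new)  [load 15/145]
  15 → break 1  [load 30/145]
  80 → break 1  [load 110/145]
  40 → break 2 (new)  [load 40/145]
  20 → break 1  [load 130/145]
  110 → break 3 (new)  [load 110/145]
  30 → break 2  [load 70/145]
  80 → break 4 (new)  [load 80/145]
  35 → break 2  [load 105/145]
  90 → break 5 (new)  [load 90/145]
  20 → break 2  [load 125/145]
5 commercial breaks opened.

5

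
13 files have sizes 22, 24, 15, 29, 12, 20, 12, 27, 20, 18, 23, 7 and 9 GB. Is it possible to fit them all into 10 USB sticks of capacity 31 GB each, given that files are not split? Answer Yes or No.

A valid assignment using 9 USB sticks:
  USB stick 1: 29 = 29
  USB stick 2: 27 = 27
  USB stick 3: 24 + 7 = 31
  USB stick 4: 23 = 23
  USB stick 5: 22 + 9 = 31
  USB stick 6: 20 = 20
  USB stick 7: 20 = 20
  USB stick 8: 18 + 12 = 30
  USB stick 9: 15 + 12 = 27
That uses only 9 ≤ 10, so 10 USB sticks are enough.

Yes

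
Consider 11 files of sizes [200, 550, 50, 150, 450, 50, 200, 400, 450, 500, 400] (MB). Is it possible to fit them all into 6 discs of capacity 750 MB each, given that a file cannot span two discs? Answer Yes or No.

Yes

A valid assignment using 6 discs:
  disc 1: 550 + 200 = 750
  disc 2: 500 + 200 + 50 = 750
  disc 3: 450 + 150 + 50 = 650
  disc 4: 450 = 450
  disc 5: 400 = 400
  disc 6: 400 = 400
Every load is within 750 MB, so 6 discs suffice.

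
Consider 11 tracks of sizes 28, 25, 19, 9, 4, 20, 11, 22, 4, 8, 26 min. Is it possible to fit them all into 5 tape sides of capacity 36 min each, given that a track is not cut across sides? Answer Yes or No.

No

Total = 176 min; ⌈176/36⌉ = 5.
6 tracks each exceed half the capacity and cannot share a side, forcing at least 6 tape sides.
At least 6 tape sides are required, but only 5 are allowed.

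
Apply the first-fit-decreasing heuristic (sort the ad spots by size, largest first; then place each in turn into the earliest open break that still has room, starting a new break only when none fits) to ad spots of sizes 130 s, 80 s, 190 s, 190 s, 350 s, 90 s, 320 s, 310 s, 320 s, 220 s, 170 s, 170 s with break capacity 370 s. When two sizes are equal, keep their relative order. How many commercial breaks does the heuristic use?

Sorted descending: 350, 320, 320, 310, 220, 190, 190, 170, 170, 130, 90, 80.
  350 → break 1 (new)  [load 350/370]
  320 → break 2 (new)  [load 320/370]
  320 → break 3 (new)  [load 320/370]
  310 → break 4 (new)  [load 310/370]
  220 → break 5 (new)  [load 220/370]
  190 → break 6 (new)  [load 190/370]
  190 → break 7 (new)  [load 190/370]
  170 → break 6  [load 360/370]
  170 → break 7  [load 360/370]
  130 → break 5  [load 350/370]
  90 → break 8 (new)  [load 90/370]
  80 → break 8  [load 170/370]
8 commercial breaks opened.

8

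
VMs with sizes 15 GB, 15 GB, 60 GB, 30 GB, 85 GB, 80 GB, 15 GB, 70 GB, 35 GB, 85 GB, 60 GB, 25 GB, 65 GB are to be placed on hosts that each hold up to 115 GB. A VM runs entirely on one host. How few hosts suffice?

7

Total = 85 + 85 + 80 + 70 + 65 + 60 + 60 + 35 + 30 + 25 + 15 + 15 + 15 = 640 GB.
Lower bound: ⌈640/115⌉ = 6 hosts.
Also, 7 VMs each exceed 115/2 GB, and no two of those can share a host, so at least 7 hosts are needed.
A packing using 7 hosts:
  host 1: 85 + 30 = 115
  host 2: 85 + 25 = 110
  host 3: 80 + 35 = 115
  host 4: 70 + 15 + 15 + 15 = 115
  host 5: 65 = 65
  host 6: 60 = 60
  host 7: 60 = 60
This matches the lower bound, so 7 is optimal.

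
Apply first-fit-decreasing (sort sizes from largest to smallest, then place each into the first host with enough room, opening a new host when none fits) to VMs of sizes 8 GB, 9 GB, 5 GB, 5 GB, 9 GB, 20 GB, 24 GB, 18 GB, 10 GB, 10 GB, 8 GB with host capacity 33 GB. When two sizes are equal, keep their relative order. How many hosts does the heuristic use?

Sorted descending: 24, 20, 18, 10, 10, 9, 9, 8, 8, 5, 5.
  24 → host 1 (new)  [load 24/33]
  20 → host 2 (new)  [load 20/33]
  18 → host 3 (new)  [load 18/33]
  10 → host 2  [load 30/33]
  10 → host 3  [load 28/33]
  9 → host 1  [load 33/33]
  9 → host 4 (new)  [load 9/33]
  8 → host 4  [load 17/33]
  8 → host 4  [load 25/33]
  5 → host 3  [load 33/33]
  5 → host 4  [load 30/33]
4 hosts opened.

4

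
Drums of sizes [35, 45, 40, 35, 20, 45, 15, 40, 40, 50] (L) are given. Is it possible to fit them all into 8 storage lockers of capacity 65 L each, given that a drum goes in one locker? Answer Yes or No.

Yes

A valid assignment using 8 storage lockers:
  locker 1: 50 + 15 = 65
  locker 2: 45 + 20 = 65
  locker 3: 45 = 45
  locker 4: 40 = 40
  locker 5: 40 = 40
  locker 6: 40 = 40
  locker 7: 35 = 35
  locker 8: 35 = 35
Every load is within 65 L, so 8 storage lockers suffice.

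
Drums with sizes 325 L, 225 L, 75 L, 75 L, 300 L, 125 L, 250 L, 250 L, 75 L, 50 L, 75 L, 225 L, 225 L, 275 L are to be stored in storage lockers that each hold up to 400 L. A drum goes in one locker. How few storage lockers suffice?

8

Total = 325 + 300 + 275 + 250 + 250 + 225 + 225 + 225 + 125 + 75 + 75 + 75 + 75 + 50 = 2550 L.
Lower bound: ⌈2550/400⌉ = 7 storage lockers.
Also, 8 drums each exceed 200 L, and no two of those can share a locker, so at least 8 storage lockers are needed.
A packing using 8 storage lockers:
  locker 1: 325 + 75 = 400
  locker 2: 300 + 75 = 375
  locker 3: 275 + 125 = 400
  locker 4: 250 + 75 + 75 = 400
  locker 5: 250 + 50 = 300
  locker 6: 225 = 225
  locker 7: 225 = 225
  locker 8: 225 = 225
This matches the lower bound, so 8 is optimal.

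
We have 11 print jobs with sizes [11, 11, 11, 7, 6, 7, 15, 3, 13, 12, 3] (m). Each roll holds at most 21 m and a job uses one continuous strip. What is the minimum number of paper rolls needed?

6

Total = 15 + 13 + 12 + 11 + 11 + 11 + 7 + 7 + 6 + 3 + 3 = 99 m.
Lower bound: ⌈99/21⌉ = 5 paper rolls.
Also, 6 print jobs each exceed 21/2 m, and no two of those can share a roll, so at least 6 paper rolls are needed.
A packing using 6 paper rolls:
  roll 1: 15 + 6 = 21
  roll 2: 13 + 7 = 20
  roll 3: 12 + 7 = 19
  roll 4: 11 + 3 + 3 = 17
  roll 5: 11 = 11
  roll 6: 11 = 11
This matches the lower bound, so 6 is optimal.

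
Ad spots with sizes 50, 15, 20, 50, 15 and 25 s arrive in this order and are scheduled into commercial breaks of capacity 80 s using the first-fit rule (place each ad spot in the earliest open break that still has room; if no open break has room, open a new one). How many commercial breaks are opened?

3

  50 → break 1 (new)  [load 50/80]
  15 → break 1  [load 65/80]
  20 → break 2 (new)  [load 20/80]
  50 → break 2  [load 70/80]
  15 → break 1  [load 80/80]
  25 → break 3 (new)  [load 25/80]
3 commercial breaks opened.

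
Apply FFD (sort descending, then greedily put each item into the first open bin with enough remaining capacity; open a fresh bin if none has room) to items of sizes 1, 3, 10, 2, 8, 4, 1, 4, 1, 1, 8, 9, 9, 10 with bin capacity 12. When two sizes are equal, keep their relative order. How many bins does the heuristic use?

Sorted descending: 10, 10, 9, 9, 8, 8, 4, 4, 3, 2, 1, 1, 1, 1.
  10 → bin 1 (new)  [load 10/12]
  10 → bin 2 (new)  [load 10/12]
  9 → bin 3 (new)  [load 9/12]
  9 → bin 4 (new)  [load 9/12]
  8 → bin 5 (new)  [load 8/12]
  8 → bin 6 (new)  [load 8/12]
  4 → bin 5  [load 12/12]
  4 → bin 6  [load 12/12]
  3 → bin 3  [load 12/12]
  2 → bin 1  [load 12/12]
  1 → bin 2  [load 11/12]
  1 → bin 2  [load 12/12]
  1 → bin 4  [load 10/12]
  1 → bin 4  [load 11/12]
6 bins opened.

6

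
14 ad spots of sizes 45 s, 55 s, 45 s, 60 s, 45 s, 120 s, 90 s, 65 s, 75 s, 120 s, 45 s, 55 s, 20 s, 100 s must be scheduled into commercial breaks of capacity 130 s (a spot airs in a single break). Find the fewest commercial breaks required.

9

Total = 120 + 120 + 100 + 90 + 75 + 65 + 60 + 55 + 55 + 45 + 45 + 45 + 45 + 20 = 940 s.
Lower bound: ⌈940/130⌉ = 8 commercial breaks.
A packing using 9 commercial breaks:
  break 1: 120 = 120
  break 2: 120 = 120
  break 3: 100 + 20 = 120
  break 4: 90 = 90
  break 5: 75 + 55 = 130
  break 6: 65 + 60 = 125
  break 7: 55 + 45 = 100
  break 8: 45 + 45 = 90
  break 9: 45 = 45
No arrangement into 8 commercial breaks stays within capacity, so 9 is optimal.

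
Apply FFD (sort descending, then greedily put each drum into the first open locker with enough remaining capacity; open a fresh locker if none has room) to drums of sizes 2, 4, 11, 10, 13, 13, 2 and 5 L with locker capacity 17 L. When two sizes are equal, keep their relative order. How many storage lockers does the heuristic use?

4

Sorted descending: 13, 13, 11, 10, 5, 4, 2, 2.
  13 → locker 1 (new)  [load 13/17]
  13 → locker 2 (new)  [load 13/17]
  11 → locker 3 (new)  [load 11/17]
  10 → locker 4 (new)  [load 10/17]
  5 → locker 3  [load 16/17]
  4 → locker 1  [load 17/17]
  2 → locker 2  [load 15/17]
  2 → locker 2  [load 17/17]
4 storage lockers opened.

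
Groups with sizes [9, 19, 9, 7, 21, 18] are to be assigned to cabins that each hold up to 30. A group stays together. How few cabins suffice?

3

Total = 21 + 19 + 18 + 9 + 9 + 7 = 83.
Lower bound: ⌈83/30⌉ = 3 cabins.
A packing using 3 cabins:
  cabin 1: 21 + 9 = 30
  cabin 2: 19 + 9 = 28
  cabin 3: 18 + 7 = 25
This matches the lower bound, so 3 is optimal.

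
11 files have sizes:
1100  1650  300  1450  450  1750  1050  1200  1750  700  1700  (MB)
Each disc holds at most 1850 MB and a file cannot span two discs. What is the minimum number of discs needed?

8

Total = 1750 + 1750 + 1700 + 1650 + 1450 + 1200 + 1100 + 1050 + 700 + 450 + 300 = 13100 MB.
Lower bound: ⌈13100/1850⌉ = 8 discs.
A packing using 8 discs:
  disc 1: 1750 = 1750
  disc 2: 1750 = 1750
  disc 3: 1700 = 1700
  disc 4: 1650 = 1650
  disc 5: 1450 + 300 = 1750
  disc 6: 1200 + 450 = 1650
  disc 7: 1100 + 700 = 1800
  disc 8: 1050 = 1050
This matches the lower bound, so 8 is optimal.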